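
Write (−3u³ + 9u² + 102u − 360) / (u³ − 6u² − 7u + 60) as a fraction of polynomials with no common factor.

(−3u − 18)/(u + 3)

Apply the Euclidean algorithm:
  −3u³ + 9u² + 102u − 360 = (−3)(u³ − 6u² − 7u + 60) + (−9u² + 81u − 180)
  u³ − 6u² − 7u + 60 = (−(1/9)u − 1/3)(−9u² + 81u − 180) + (0)
Last nonzero remainder: −9u² + 81u − 180. Dividing through by −9 gives the monic gcd u² − 9u + 20.
Cancel u² − 9u + 20 from numerator and denominator to get the reduced form.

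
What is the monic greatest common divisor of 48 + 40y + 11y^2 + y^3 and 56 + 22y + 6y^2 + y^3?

4 + y

By polynomial division,
  y^3 + 11y^2 + 40y + 48 = (y^3 + 6y^2 + 22y + 56) + (5y^2 + 18y − 8)
  y^3 + 6y^2 + 22y + 56 = ((1/5)y + 12/25)(5y^2 + 18y − 8) + ((374/25)y + 1496/25)
  5y^2 + 18y − 8 = ((125/374)y − 25/187)((374/25)y + 1496/25) + (0)
Last nonzero remainder: (374/25)y + 1496/25. Dividing through by 374/25 gives the monic gcd y + 4.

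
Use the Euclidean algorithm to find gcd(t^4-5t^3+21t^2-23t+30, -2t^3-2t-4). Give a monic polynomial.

t^2-t+2

By polynomial division,
  t^4-5t^3+21t^2-23t+30 = (-(1/2)t+5/2)(-2t^3-2t-4) + (20t^2-20t+40)
  -2t^3-2t-4 = (-(1/10)t-1/10)(20t^2-20t+40) + (0)
Last nonzero remainder: 20t^2-20t+40. Dividing through by 20 gives the monic gcd t^2-t+2.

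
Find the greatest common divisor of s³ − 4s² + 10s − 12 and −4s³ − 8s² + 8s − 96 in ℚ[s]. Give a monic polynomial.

s² − 2s + 6

Euclidean algorithm in ℚ[s]:
  s³ − 4s² + 10s − 12 = (−1/4)(−4s³ − 8s² + 8s − 96) + (−6s² + 12s − 36)
  −4s³ − 8s² + 8s − 96 = ((2/3)s + 8/3)(−6s² + 12s − 36) + (0)
Last nonzero remainder: −6s² + 12s − 36. Dividing through by −6 gives the monic gcd s² − 2s + 6.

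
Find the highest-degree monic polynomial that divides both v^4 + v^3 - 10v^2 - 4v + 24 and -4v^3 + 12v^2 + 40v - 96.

Apply the Euclidean algorithm:
  v^4 + v^3 - 10v^2 - 4v + 24 = (-(1/4)v - 1)(-4v^3 + 12v^2 + 40v - 96) + (12v^2 + 12v - 72)
  -4v^3 + 12v^2 + 40v - 96 = (-(1/3)v + 4/3)(12v^2 + 12v - 72) + (0)
Last nonzero remainder: 12v^2 + 12v - 72. Dividing through by 12 gives the monic gcd v^2 + v - 6.

v^2 + v - 6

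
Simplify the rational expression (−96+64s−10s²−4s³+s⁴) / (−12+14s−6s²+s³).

(−16+s²)/(−2+s)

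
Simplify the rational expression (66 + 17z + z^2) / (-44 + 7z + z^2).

(6 + z)/(-4 + z)

Apply the Euclidean algorithm:
  z^2 + 17z + 66 = (z^2 + 7z - 44) + (10z + 110)
  z^2 + 7z - 44 = ((1/10)z - 2/5)(10z + 110) + (0)
Last nonzero remainder: 10z + 110. Dividing through by 10 gives the monic gcd z + 11.
Cancel z + 11 from numerator and denominator to get the reduced form.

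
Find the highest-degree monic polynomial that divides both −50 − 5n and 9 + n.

1

By polynomial division,
  −5n − 50 = (−5)(n + 9) + (−5)
  n + 9 = (−(1/5)n − 9/5)(−5) + (0)
The last nonzero remainder is the constant −5, so the polynomials are coprime and gcd = 1.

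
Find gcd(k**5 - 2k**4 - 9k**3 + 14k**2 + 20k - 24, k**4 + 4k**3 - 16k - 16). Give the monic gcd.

Apply the Euclidean algorithm:
  k**5 - 2k**4 - 9k**3 + 14k**2 + 20k - 24 = (k - 6)(k**4 + 4k**3 - 16k - 16) + (15k**3 + 30k**2 - 60k - 120)
  k**4 + 4k**3 - 16k - 16 = ((1/15)k + 2/15)(15k**3 + 30k**2 - 60k - 120) + (0)
Last nonzero remainder: 15k**3 + 30k**2 - 60k - 120. Dividing through by 15 gives the monic gcd k**3 + 2k**2 - 4k - 8.

k**3 + 2k**2 - 4k - 8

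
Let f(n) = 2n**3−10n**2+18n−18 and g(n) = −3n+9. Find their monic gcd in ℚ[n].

n−3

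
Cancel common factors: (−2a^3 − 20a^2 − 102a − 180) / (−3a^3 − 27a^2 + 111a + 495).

(2a^2 + 14a + 60)/(3a^2 + 18a − 165)

By polynomial division,
  −2a^3 − 20a^2 − 102a − 180 = (2/3)(−3a^3 − 27a^2 + 111a + 495) + (−2a^2 − 176a − 510)
  −3a^3 − 27a^2 + 111a + 495 = ((3/2)a − 237/2)(−2a^2 − 176a − 510) + (−19980a − 59940)
  −2a^2 − 176a − 510 = ((1/9990)a + 17/1998)(−19980a − 59940) + (0)
Last nonzero remainder: −19980a − 59940. Dividing through by −19980 gives the monic gcd a + 3.
Cancel a + 3 from numerator and denominator to get the reduced form.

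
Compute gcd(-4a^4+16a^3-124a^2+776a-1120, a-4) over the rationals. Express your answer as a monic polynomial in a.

a-4

Apply the Euclidean algorithm:
  -4a^4+16a^3-124a^2+776a-1120 = (-4a^3-124a+280)(a-4) + (0)
The last nonzero remainder a-4 is already monic.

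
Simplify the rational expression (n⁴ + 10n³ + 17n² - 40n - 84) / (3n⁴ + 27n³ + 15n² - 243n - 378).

(n - 2)/(3n - 9)

Euclidean algorithm in ℚ[n]:
  n⁴ + 10n³ + 17n² - 40n - 84 = (1/3)(3n⁴ + 27n³ + 15n² - 243n - 378) + (n³ + 12n² + 41n + 42)
  3n⁴ + 27n³ + 15n² - 243n - 378 = (3n - 9)(n³ + 12n² + 41n + 42) + (0)
The last nonzero remainder n³ + 12n² + 41n + 42 is already monic.
Cancel n³ + 12n² + 41n + 42 from numerator and denominator to get the reduced form.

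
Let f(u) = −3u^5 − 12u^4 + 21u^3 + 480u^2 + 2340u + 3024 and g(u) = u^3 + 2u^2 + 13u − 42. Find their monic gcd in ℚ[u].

u^2 + 4u + 21

By polynomial division,
  −3u^5 − 12u^4 + 21u^3 + 480u^2 + 2340u + 3024 = (−3u^2 − 6u + 72)(u^3 + 2u^2 + 13u − 42) + (288u^2 + 1152u + 6048)
  u^3 + 2u^2 + 13u − 42 = ((1/288)u − 1/144)(288u^2 + 1152u + 6048) + (0)
Last nonzero remainder: 288u^2 + 1152u + 6048. Dividing through by 288 gives the monic gcd u^2 + 4u + 21.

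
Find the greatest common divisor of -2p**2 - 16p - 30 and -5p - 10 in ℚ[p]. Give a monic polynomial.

By polynomial division,
  -2p**2 - 16p - 30 = ((2/5)p + 12/5)(-5p - 10) + (-6)
  -5p - 10 = ((5/6)p + 5/3)(-6) + (0)
The last nonzero remainder is the constant -6, so the polynomials are coprime and gcd = 1.

1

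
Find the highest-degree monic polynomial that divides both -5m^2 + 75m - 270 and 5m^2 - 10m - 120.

Euclidean algorithm in ℚ[m]:
  -5m^2 + 75m - 270 = (-1)(5m^2 - 10m - 120) + (65m - 390)
  5m^2 - 10m - 120 = ((1/13)m + 4/13)(65m - 390) + (0)
Last nonzero remainder: 65m - 390. Dividing through by 65 gives the monic gcd m - 6.

m - 6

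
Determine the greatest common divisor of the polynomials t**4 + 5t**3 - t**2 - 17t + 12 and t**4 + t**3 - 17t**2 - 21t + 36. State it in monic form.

Apply the Euclidean algorithm:
  t**4 + 5t**3 - t**2 - 17t + 12 = (t**4 + t**3 - 17t**2 - 21t + 36) + (4t**3 + 16t**2 + 4t - 24)
  t**4 + t**3 - 17t**2 - 21t + 36 = ((1/4)t - 3/4)(4t**3 + 16t**2 + 4t - 24) + (-6t**2 - 12t + 18)
  4t**3 + 16t**2 + 4t - 24 = (-(2/3)t - 4/3)(-6t**2 - 12t + 18) + (0)
Last nonzero remainder: -6t**2 - 12t + 18. Dividing through by -6 gives the monic gcd t**2 + 2t - 3.

t**2 + 2t - 3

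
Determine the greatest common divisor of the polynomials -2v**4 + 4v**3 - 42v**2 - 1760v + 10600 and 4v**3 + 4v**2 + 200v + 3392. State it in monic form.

v**2 - 7v + 106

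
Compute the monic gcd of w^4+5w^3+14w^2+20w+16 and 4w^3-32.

Euclidean algorithm in ℚ[w]:
  w^4+5w^3+14w^2+20w+16 = ((1/4)w+5/4)(4w^3-32) + (14w^2+28w+56)
  4w^3-32 = ((2/7)w-4/7)(14w^2+28w+56) + (0)
Last nonzero remainder: 14w^2+28w+56. Dividing through by 14 gives the monic gcd w^2+2w+4.

w^2+2w+4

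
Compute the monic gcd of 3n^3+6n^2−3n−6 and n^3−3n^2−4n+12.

Euclidean algorithm in ℚ[n]:
  3n^3+6n^2−3n−6 = (3)(n^3−3n^2−4n+12) + (15n^2+9n−42)
  n^3−3n^2−4n+12 = ((1/15)n−6/25)(15n^2+9n−42) + ((24/25)n+48/25)
  15n^2+9n−42 = ((125/8)n−175/8)((24/25)n+48/25) + (0)
Last nonzero remainder: (24/25)n+48/25. Dividing through by 24/25 gives the monic gcd n+2.

n+2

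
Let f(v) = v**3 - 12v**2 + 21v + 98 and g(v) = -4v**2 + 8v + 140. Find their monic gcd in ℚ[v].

By polynomial division,
  v**3 - 12v**2 + 21v + 98 = (-(1/4)v + 5/2)(-4v**2 + 8v + 140) + (36v - 252)
  -4v**2 + 8v + 140 = (-(1/9)v - 5/9)(36v - 252) + (0)
Last nonzero remainder: 36v - 252. Dividing through by 36 gives the monic gcd v - 7.

v - 7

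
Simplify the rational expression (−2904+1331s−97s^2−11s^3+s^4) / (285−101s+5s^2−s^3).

Euclidean algorithm in ℚ[s]:
  s^4−11s^3−97s^2+1331s−2904 = (−s+6)(−s^3+5s^2−101s+285) + (−228s^2+2222s−4614)
  −s^3+5s^2−101s+285 = ((1/228)s+541/25992)(−228s^2+2222s−4614) + (−(1650649/12996)s+1650649/4332)
  −228s^2+2222s−4614 = ((2963088/1650649)s−19987848/1650649)(−(1650649/12996)s+1650649/4332) + (0)
Last nonzero remainder: −(1650649/12996)s+1650649/4332. Dividing through by −1650649/12996 gives the monic gcd s−3.
Cancel s−3 from numerator and denominator to get the reduced form.

(−968+121s+8s^2−s^3)/(95−2s+s^2)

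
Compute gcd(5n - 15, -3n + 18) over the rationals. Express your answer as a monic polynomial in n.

Repeated division with remainder:
  5n - 15 = (-5/3)(-3n + 18) + (15)
  -3n + 18 = (-(1/5)n + 6/5)(15) + (0)
The last nonzero remainder is the constant 15, so the polynomials are coprime and gcd = 1.

1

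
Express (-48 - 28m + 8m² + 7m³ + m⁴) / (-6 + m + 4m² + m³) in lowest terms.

(-8 + 2m + m²)/(-1 + m)

Euclidean algorithm in ℚ[m]:
  m⁴ + 7m³ + 8m² - 28m - 48 = (m + 3)(m³ + 4m² + m - 6) + (-5m² - 25m - 30)
  m³ + 4m² + m - 6 = (-(1/5)m + 1/5)(-5m² - 25m - 30) + (0)
Last nonzero remainder: -5m² - 25m - 30. Dividing through by -5 gives the monic gcd m² + 5m + 6.
Cancel m² + 5m + 6 from numerator and denominator to get the reduced form.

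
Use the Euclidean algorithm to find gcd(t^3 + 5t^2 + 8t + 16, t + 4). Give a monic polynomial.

t + 4

Repeated division with remainder:
  t^3 + 5t^2 + 8t + 16 = (t^2 + t + 4)(t + 4) + (0)
The last nonzero remainder t + 4 is already monic.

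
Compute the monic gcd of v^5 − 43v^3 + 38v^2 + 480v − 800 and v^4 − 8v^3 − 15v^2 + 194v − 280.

v^3 − v^2 − 22v + 40

Repeated division with remainder:
  v^5 − 43v^3 + 38v^2 + 480v − 800 = (v + 8)(v^4 − 8v^3 − 15v^2 + 194v − 280) + (36v^3 − 36v^2 − 792v + 1440)
  v^4 − 8v^3 − 15v^2 + 194v − 280 = ((1/36)v − 7/36)(36v^3 − 36v^2 − 792v + 1440) + (0)
Last nonzero remainder: 36v^3 − 36v^2 − 792v + 1440. Dividing through by 36 gives the monic gcd v^3 − v^2 − 22v + 40.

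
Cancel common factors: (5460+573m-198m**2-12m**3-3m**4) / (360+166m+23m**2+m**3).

(1365-198m-3m**3)/(90+19m+m**2)

Euclidean algorithm in ℚ[m]:
  -3m**4-12m**3-198m**2+573m+5460 = (-3m+57)(m**3+23m**2+166m+360) + (-1011m**2-7809m-15060)
  m**3+23m**2+166m+360 = (-(1/1011)m-1716/113569)(-1011m**2-7809m-15060) + ((3760470/113569)m+15041880/113569)
  -1011m**2-7809m-15060 = (-(38272753/1253490)m-28505819/250698)((3760470/113569)m+15041880/113569) + (0)
Last nonzero remainder: (3760470/113569)m+15041880/113569. Dividing through by 3760470/113569 gives the monic gcd m+4.
Cancel m+4 from numerator and denominator to get the reduced form.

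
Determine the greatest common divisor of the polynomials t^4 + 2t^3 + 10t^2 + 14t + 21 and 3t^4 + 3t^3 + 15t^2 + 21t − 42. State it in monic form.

t^2 + 7

Apply the Euclidean algorithm:
  t^4 + 2t^3 + 10t^2 + 14t + 21 = (1/3)(3t^4 + 3t^3 + 15t^2 + 21t − 42) + (t^3 + 5t^2 + 7t + 35)
  3t^4 + 3t^3 + 15t^2 + 21t − 42 = (3t − 12)(t^3 + 5t^2 + 7t + 35) + (54t^2 + 378)
  t^3 + 5t^2 + 7t + 35 = ((1/54)t + 5/54)(54t^2 + 378) + (0)
Last nonzero remainder: 54t^2 + 378. Dividing through by 54 gives the monic gcd t^2 + 7.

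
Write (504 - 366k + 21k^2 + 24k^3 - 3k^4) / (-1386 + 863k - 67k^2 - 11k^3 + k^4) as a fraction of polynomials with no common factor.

(36 - 3k - 3k^2)/(-99 - 2k + k^2)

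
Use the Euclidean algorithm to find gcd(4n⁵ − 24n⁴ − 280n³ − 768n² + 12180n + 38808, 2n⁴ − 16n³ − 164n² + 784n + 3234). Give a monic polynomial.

Euclidean algorithm in ℚ[n]:
  4n⁵ − 24n⁴ − 280n³ − 768n² + 12180n + 38808 = (2n + 4)(2n⁴ − 16n³ − 164n² + 784n + 3234) + (112n³ − 1680n² + 2576n + 25872)
  2n⁴ − 16n³ − 164n² + 784n + 3234 = ((1/56)n + 1/8)(112n³ − 1680n² + 2576n + 25872) + (0)
Last nonzero remainder: 112n³ − 1680n² + 2576n + 25872. Dividing through by 112 gives the monic gcd n³ − 15n² + 23n + 231.

n³ − 15n² + 23n + 231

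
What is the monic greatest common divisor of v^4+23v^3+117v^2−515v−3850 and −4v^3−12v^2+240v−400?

By polynomial division,
  v^4+23v^3+117v^2−515v−3850 = (−(1/4)v−5)(−4v^3−12v^2+240v−400) + (117v^2+585v−5850)
  −4v^3−12v^2+240v−400 = (−(4/117)v+8/117)(117v^2+585v−5850) + (0)
Last nonzero remainder: 117v^2+585v−5850. Dividing through by 117 gives the monic gcd v^2+5v−50.

v^2+5v−50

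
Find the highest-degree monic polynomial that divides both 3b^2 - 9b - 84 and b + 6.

1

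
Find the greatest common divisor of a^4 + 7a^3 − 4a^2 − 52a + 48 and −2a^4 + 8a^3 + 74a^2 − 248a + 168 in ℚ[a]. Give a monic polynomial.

a^3 + 3a^2 − 16a + 12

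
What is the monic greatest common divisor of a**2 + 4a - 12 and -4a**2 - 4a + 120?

a + 6

Repeated division with remainder:
  a**2 + 4a - 12 = (-1/4)(-4a**2 - 4a + 120) + (3a + 18)
  -4a**2 - 4a + 120 = (-(4/3)a + 20/3)(3a + 18) + (0)
Last nonzero remainder: 3a + 18. Dividing through by 3 gives the monic gcd a + 6.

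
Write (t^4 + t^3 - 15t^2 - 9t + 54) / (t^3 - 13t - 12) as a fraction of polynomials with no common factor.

(t^3 - 2t^2 - 9t + 18)/(t^2 - 3t - 4)

By polynomial division,
  t^4 + t^3 - 15t^2 - 9t + 54 = (t + 1)(t^3 - 13t - 12) + (-2t^2 + 16t + 66)
  t^3 - 13t - 12 = (-(1/2)t - 4)(-2t^2 + 16t + 66) + (84t + 252)
  -2t^2 + 16t + 66 = (-(1/42)t + 11/42)(84t + 252) + (0)
Last nonzero remainder: 84t + 252. Dividing through by 84 gives the monic gcd t + 3.
Cancel t + 3 from numerator and denominator to get the reduced form.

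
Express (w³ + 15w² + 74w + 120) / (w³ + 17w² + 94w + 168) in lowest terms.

Repeated division with remainder:
  w³ + 15w² + 74w + 120 = (w³ + 17w² + 94w + 168) + (-2w² - 20w - 48)
  w³ + 17w² + 94w + 168 = (-(1/2)w - 7/2)(-2w² - 20w - 48) + (0)
Last nonzero remainder: -2w² - 20w - 48. Dividing through by -2 gives the monic gcd w² + 10w + 24.
Cancel w² + 10w + 24 from numerator and denominator to get the reduced form.

(w + 5)/(w + 7)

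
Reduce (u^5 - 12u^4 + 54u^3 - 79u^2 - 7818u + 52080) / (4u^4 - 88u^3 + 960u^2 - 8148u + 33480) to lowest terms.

(u^2 + u - 56)/(4u - 36)

Repeated division with remainder:
  u^5 - 12u^4 + 54u^3 - 79u^2 - 7818u + 52080 = ((1/4)u + 5/2)(4u^4 - 88u^3 + 960u^2 - 8148u + 33480) + (34u^3 - 442u^2 + 4182u - 31620)
  4u^4 - 88u^3 + 960u^2 - 8148u + 33480 = ((2/17)u - 18/17)(34u^3 - 442u^2 + 4182u - 31620) + (0)
Last nonzero remainder: 34u^3 - 442u^2 + 4182u - 31620. Dividing through by 34 gives the monic gcd u^3 - 13u^2 + 123u - 930.
Cancel u^3 - 13u^2 + 123u - 930 from numerator and denominator to get the reduced form.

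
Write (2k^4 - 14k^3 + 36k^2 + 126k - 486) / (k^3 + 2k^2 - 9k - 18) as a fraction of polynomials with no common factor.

By polynomial division,
  2k^4 - 14k^3 + 36k^2 + 126k - 486 = (2k - 18)(k^3 + 2k^2 - 9k - 18) + (90k^2 - 810)
  k^3 + 2k^2 - 9k - 18 = ((1/90)k + 1/45)(90k^2 - 810) + (0)
Last nonzero remainder: 90k^2 - 810. Dividing through by 90 gives the monic gcd k^2 - 9.
Cancel k^2 - 9 from numerator and denominator to get the reduced form.

(2k^2 - 14k + 54)/(k + 2)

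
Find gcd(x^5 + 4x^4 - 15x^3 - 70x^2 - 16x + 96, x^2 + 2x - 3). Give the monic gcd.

Euclidean algorithm in ℚ[x]:
  x^5 + 4x^4 - 15x^3 - 70x^2 - 16x + 96 = (x^3 + 2x^2 - 16x - 32)(x^2 + 2x - 3) + (0)
The last nonzero remainder x^2 + 2x - 3 is already monic.

x^2 + 2x - 3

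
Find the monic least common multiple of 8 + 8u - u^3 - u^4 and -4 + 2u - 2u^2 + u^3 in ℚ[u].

-16 - 16u - 8u^2 - 6u^3 + 2u^4 + u^5 + u^6

Euclidean algorithm in ℚ[u]:
  -u^4 - u^3 + 8u + 8 = (-u - 3)(u^3 - 2u^2 + 2u - 4) + (-4u^2 + 10u - 4)
  u^3 - 2u^2 + 2u - 4 = (-(1/4)u - 1/8)(-4u^2 + 10u - 4) + ((9/4)u - 9/2)
  -4u^2 + 10u - 4 = (-(16/9)u + 8/9)((9/4)u - 9/2) + (0)
Last nonzero remainder: (9/4)u - 9/2. Dividing through by 9/4 gives the monic gcd u - 2.
Then lcm(f, g) = f·g / gcd(f, g); expanding and making the result monic gives the answer.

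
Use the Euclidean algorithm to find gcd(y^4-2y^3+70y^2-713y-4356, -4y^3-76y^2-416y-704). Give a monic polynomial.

y+4

Repeated division with remainder:
  y^4-2y^3+70y^2-713y-4356 = (-(1/4)y+21/4)(-4y^3-76y^2-416y-704) + (365y^2+1295y-660)
  -4y^3-76y^2-416y-704 = (-(4/365)y-4512/26645)(365y^2+1295y-660) + (-(1086800/5329)y-4347200/5329)
  365y^2+1295y-660 = (-(389017/217360)y+15987/19760)(-(1086800/5329)y-4347200/5329) + (0)
Last nonzero remainder: -(1086800/5329)y-4347200/5329. Dividing through by -1086800/5329 gives the monic gcd y+4.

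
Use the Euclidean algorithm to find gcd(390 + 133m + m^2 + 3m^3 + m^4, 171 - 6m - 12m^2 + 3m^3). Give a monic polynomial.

3 + m

Euclidean algorithm in ℚ[m]:
  m^4 + 3m^3 + m^2 + 133m + 390 = ((1/3)m + 7/3)(3m^3 - 12m^2 - 6m + 171) + (31m^2 + 90m - 9)
  3m^3 - 12m^2 - 6m + 171 = ((3/31)m - 642/961)(31m^2 + 90m - 9) + ((52851/961)m + 158553/961)
  31m^2 + 90m - 9 = ((29791/52851)m - 961/17617)((52851/961)m + 158553/961) + (0)
Last nonzero remainder: (52851/961)m + 158553/961. Dividing through by 52851/961 gives the monic gcd m + 3.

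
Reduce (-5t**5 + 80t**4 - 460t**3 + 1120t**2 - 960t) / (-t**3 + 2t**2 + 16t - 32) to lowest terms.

(5t**3 - 50t**2 + 120t)/(t + 4)

Euclidean algorithm in ℚ[t]:
  -5t**5 + 80t**4 - 460t**3 + 1120t**2 - 960t = (5t**2 - 70t + 400)(-t**3 + 2t**2 + 16t - 32) + (1600t**2 - 9600t + 12800)
  -t**3 + 2t**2 + 16t - 32 = (-(1/1600)t - 1/400)(1600t**2 - 9600t + 12800) + (0)
Last nonzero remainder: 1600t**2 - 9600t + 12800. Dividing through by 1600 gives the monic gcd t**2 - 6t + 8.
Cancel t**2 - 6t + 8 from numerator and denominator to get the reduced form.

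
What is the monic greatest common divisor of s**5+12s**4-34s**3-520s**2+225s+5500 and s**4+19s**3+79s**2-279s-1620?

Repeated division with remainder:
  s**5+12s**4-34s**3-520s**2+225s+5500 = (s-7)(s**4+19s**3+79s**2-279s-1620) + (20s**3+312s**2-108s-5840)
  s**4+19s**3+79s**2-279s-1620 = ((1/20)s+17/100)(20s**3+312s**2-108s-5840) + ((784/25)s**2+(784/25)s-3136/5)
  20s**3+312s**2-108s-5840 = ((125/196)s+1825/196)((784/25)s**2+(784/25)s-3136/5) + (0)
Last nonzero remainder: (784/25)s**2+(784/25)s-3136/5. Dividing through by 784/25 gives the monic gcd s**2+s-20.

s**2+s-20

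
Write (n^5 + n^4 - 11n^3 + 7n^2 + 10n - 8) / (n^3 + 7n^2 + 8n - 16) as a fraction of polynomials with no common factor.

Euclidean algorithm in ℚ[n]:
  n^5 + n^4 - 11n^3 + 7n^2 + 10n - 8 = (n^2 - 6n + 23)(n^3 + 7n^2 + 8n - 16) + (-90n^2 - 270n + 360)
  n^3 + 7n^2 + 8n - 16 = (-(1/90)n - 2/45)(-90n^2 - 270n + 360) + (0)
Last nonzero remainder: -90n^2 - 270n + 360. Dividing through by -90 gives the monic gcd n^2 + 3n - 4.
Cancel n^2 + 3n - 4 from numerator and denominator to get the reduced form.

(n^3 - 2n^2 - n + 2)/(n + 4)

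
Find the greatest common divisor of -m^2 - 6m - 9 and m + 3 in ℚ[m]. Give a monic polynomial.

m + 3

By polynomial division,
  -m^2 - 6m - 9 = (-m - 3)(m + 3) + (0)
The last nonzero remainder m + 3 is already monic.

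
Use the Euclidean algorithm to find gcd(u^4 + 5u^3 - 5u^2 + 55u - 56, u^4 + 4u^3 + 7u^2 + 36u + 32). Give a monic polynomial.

u^2 - u + 8

By polynomial division,
  u^4 + 5u^3 - 5u^2 + 55u - 56 = (u^4 + 4u^3 + 7u^2 + 36u + 32) + (u^3 - 12u^2 + 19u - 88)
  u^4 + 4u^3 + 7u^2 + 36u + 32 = (u + 16)(u^3 - 12u^2 + 19u - 88) + (180u^2 - 180u + 1440)
  u^3 - 12u^2 + 19u - 88 = ((1/180)u - 11/180)(180u^2 - 180u + 1440) + (0)
Last nonzero remainder: 180u^2 - 180u + 1440. Dividing through by 180 gives the monic gcd u^2 - u + 8.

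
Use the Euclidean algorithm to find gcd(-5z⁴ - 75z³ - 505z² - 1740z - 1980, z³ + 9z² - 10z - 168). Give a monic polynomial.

z + 6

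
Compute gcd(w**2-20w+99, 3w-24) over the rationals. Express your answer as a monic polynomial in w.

1

Repeated division with remainder:
  w**2-20w+99 = ((1/3)w-4)(3w-24) + (3)
  3w-24 = (w-8)(3) + (0)
The last nonzero remainder is the constant 3, so the polynomials are coprime and gcd = 1.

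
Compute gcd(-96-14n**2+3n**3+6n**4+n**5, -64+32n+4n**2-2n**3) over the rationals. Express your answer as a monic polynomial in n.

-8+2n+n**2

Repeated division with remainder:
  n**5+6n**4+3n**3-14n**2-96 = (-(1/2)n**2-4n-35/2)(-2n**3+4n**2+32n-64) + (152n**2+304n-1216)
  -2n**3+4n**2+32n-64 = (-(1/76)n+1/19)(152n**2+304n-1216) + (0)
Last nonzero remainder: 152n**2+304n-1216. Dividing through by 152 gives the monic gcd n**2+2n-8.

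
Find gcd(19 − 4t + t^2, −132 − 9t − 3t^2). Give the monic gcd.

1

By polynomial division,
  t^2 − 4t + 19 = (−1/3)(−3t^2 − 9t − 132) + (−7t − 25)
  −3t^2 − 9t − 132 = ((3/7)t − 12/49)(−7t − 25) + (−6768/49)
  −7t − 25 = ((343/6768)t + 1225/6768)(−6768/49) + (0)
The last nonzero remainder is the constant −6768/49, so the polynomials are coprime and gcd = 1.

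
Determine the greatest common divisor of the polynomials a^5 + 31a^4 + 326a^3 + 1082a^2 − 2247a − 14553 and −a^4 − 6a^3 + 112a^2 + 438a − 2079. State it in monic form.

a^3 + 15a^2 + 23a − 231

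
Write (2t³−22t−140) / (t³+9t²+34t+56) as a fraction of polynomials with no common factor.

(2t−10)/(t+4)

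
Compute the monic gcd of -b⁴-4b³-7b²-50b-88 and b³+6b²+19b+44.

b+4

By polynomial division,
  -b⁴-4b³-7b²-50b-88 = (-b+2)(b³+6b²+19b+44) + (-44b-176)
  b³+6b²+19b+44 = (-(1/44)b²-(1/22)b-1/4)(-44b-176) + (0)
Last nonzero remainder: -44b-176. Dividing through by -44 gives the monic gcd b+4.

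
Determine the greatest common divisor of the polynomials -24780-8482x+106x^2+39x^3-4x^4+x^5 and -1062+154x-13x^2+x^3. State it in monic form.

118-4x+x^2

By polynomial division,
  x^5-4x^4+39x^3+106x^2-8482x-24780 = (x^2+9x+2)(x^3-13x^2+154x-1062) + (-192x^2+768x-22656)
  x^3-13x^2+154x-1062 = (-(1/192)x+3/64)(-192x^2+768x-22656) + (0)
Last nonzero remainder: -192x^2+768x-22656. Dividing through by -192 gives the monic gcd x^2-4x+118.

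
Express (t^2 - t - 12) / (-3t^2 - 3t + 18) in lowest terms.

Repeated division with remainder:
  t^2 - t - 12 = (-1/3)(-3t^2 - 3t + 18) + (-2t - 6)
  -3t^2 - 3t + 18 = ((3/2)t - 3)(-2t - 6) + (0)
Last nonzero remainder: -2t - 6. Dividing through by -2 gives the monic gcd t + 3.
Cancel t + 3 from numerator and denominator to get the reduced form.

(-t + 4)/(3t - 6)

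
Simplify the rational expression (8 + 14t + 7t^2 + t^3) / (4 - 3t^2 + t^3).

(8 + 6t + t^2)/(4 - 4t + t^2)

By polynomial division,
  t^3 + 7t^2 + 14t + 8 = (t^3 - 3t^2 + 4) + (10t^2 + 14t + 4)
  t^3 - 3t^2 + 4 = ((1/10)t - 11/25)(10t^2 + 14t + 4) + ((144/25)t + 144/25)
  10t^2 + 14t + 4 = ((125/72)t + 25/36)((144/25)t + 144/25) + (0)
Last nonzero remainder: (144/25)t + 144/25. Dividing through by 144/25 gives the monic gcd t + 1.
Cancel t + 1 from numerator and denominator to get the reduced form.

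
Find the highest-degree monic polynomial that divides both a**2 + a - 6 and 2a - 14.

Repeated division with remainder:
  a**2 + a - 6 = ((1/2)a + 4)(2a - 14) + (50)
  2a - 14 = ((1/25)a - 7/25)(50) + (0)
The last nonzero remainder is the constant 50, so the polynomials are coprime and gcd = 1.

1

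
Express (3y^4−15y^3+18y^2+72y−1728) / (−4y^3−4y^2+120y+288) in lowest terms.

(−3y^2+9y−72)/(4y+12)

Repeated division with remainder:
  3y^4−15y^3+18y^2+72y−1728 = (−(3/4)y+9/2)(−4y^3−4y^2+120y+288) + (126y^2−252y−3024)
  −4y^3−4y^2+120y+288 = (−(2/63)y−2/21)(126y^2−252y−3024) + (0)
Last nonzero remainder: 126y^2−252y−3024. Dividing through by 126 gives the monic gcd y^2−2y−24.
Cancel y^2−2y−24 from numerator and denominator to get the reduced form.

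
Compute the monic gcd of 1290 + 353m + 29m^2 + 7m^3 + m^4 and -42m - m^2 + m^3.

6 + m

Euclidean algorithm in ℚ[m]:
  m^4 + 7m^3 + 29m^2 + 353m + 1290 = (m + 8)(m^3 - m^2 - 42m) + (79m^2 + 689m + 1290)
  m^3 - m^2 - 42m = ((1/79)m - 768/6241)(79m^2 + 689m + 1290) + ((165120/6241)m + 990720/6241)
  79m^2 + 689m + 1290 = ((493039/165120)m + 6241/768)((165120/6241)m + 990720/6241) + (0)
Last nonzero remainder: (165120/6241)m + 990720/6241. Dividing through by 165120/6241 gives the monic gcd m + 6.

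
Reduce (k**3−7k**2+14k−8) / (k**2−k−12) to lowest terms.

(k**2−3k+2)/(k+3)

Euclidean algorithm in ℚ[k]:
  k**3−7k**2+14k−8 = (k−6)(k**2−k−12) + (20k−80)
  k**2−k−12 = ((1/20)k+3/20)(20k−80) + (0)
Last nonzero remainder: 20k−80. Dividing through by 20 gives the monic gcd k−4.
Cancel k−4 from numerator and denominator to get the reduced form.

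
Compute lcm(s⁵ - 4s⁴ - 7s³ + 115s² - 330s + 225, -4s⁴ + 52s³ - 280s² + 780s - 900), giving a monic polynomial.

Euclidean algorithm in ℚ[s]:
  s⁵ - 4s⁴ - 7s³ + 115s² - 330s + 225 = (-(1/4)s - 9/4)(-4s⁴ + 52s³ - 280s² + 780s - 900) + (40s³ - 320s² + 1200s - 1800)
  -4s⁴ + 52s³ - 280s² + 780s - 900 = (-(1/10)s + 1/2)(40s³ - 320s² + 1200s - 1800) + (0)
Last nonzero remainder: 40s³ - 320s² + 1200s - 1800. Dividing through by 40 gives the monic gcd s³ - 8s² + 30s - 45.
Then lcm(f, g) = f·g / gcd(f, g); expanding and making the result monic gives the answer.

s⁶ - 9s⁵ + 13s⁴ + 150s³ - 905s² + 1875s - 1125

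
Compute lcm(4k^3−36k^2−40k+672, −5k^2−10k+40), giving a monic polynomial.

k^4−11k^3+8k^2+188k−336

Apply the Euclidean algorithm:
  4k^3−36k^2−40k+672 = (−(4/5)k+44/5)(−5k^2−10k+40) + (80k+320)
  −5k^2−10k+40 = (−(1/16)k+1/8)(80k+320) + (0)
Last nonzero remainder: 80k+320. Dividing through by 80 gives the monic gcd k+4.
Then lcm(f, g) = f·g / gcd(f, g); expanding and making the result monic gives the answer.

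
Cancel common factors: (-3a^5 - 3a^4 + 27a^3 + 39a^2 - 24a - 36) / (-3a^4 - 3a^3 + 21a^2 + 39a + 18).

(a^2 + a - 2)/(a + 1)

Euclidean algorithm in ℚ[a]:
  -3a^5 - 3a^4 + 27a^3 + 39a^2 - 24a - 36 = (a)(-3a^4 - 3a^3 + 21a^2 + 39a + 18) + (6a^3 - 42a - 36)
  -3a^4 - 3a^3 + 21a^2 + 39a + 18 = (-(1/2)a - 1/2)(6a^3 - 42a - 36) + (0)
Last nonzero remainder: 6a^3 - 42a - 36. Dividing through by 6 gives the monic gcd a^3 - 7a - 6.
Cancel a^3 - 7a - 6 from numerator and denominator to get the reduced form.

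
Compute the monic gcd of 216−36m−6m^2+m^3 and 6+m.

Apply the Euclidean algorithm:
  m^3−6m^2−36m+216 = (m^2−12m+36)(m+6) + (0)
The last nonzero remainder m+6 is already monic.

6+m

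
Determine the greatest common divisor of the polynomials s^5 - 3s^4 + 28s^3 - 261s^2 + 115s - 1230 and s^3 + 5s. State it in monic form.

s^2 + 5

Repeated division with remainder:
  s^5 - 3s^4 + 28s^3 - 261s^2 + 115s - 1230 = (s^2 - 3s + 23)(s^3 + 5s) + (-246s^2 - 1230)
  s^3 + 5s = (-(1/246)s)(-246s^2 - 1230) + (0)
Last nonzero remainder: -246s^2 - 1230. Dividing through by -246 gives the monic gcd s^2 + 5.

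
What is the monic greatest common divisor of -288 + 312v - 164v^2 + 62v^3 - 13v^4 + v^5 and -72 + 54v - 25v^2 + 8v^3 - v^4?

-24 + 10v - 5v^2 + v^3

Repeated division with remainder:
  v^5 - 13v^4 + 62v^3 - 164v^2 + 312v - 288 = (-v + 5)(-v^4 + 8v^3 - 25v^2 + 54v - 72) + (-3v^3 + 15v^2 - 30v + 72)
  -v^4 + 8v^3 - 25v^2 + 54v - 72 = ((1/3)v - 1)(-3v^3 + 15v^2 - 30v + 72) + (0)
Last nonzero remainder: -3v^3 + 15v^2 - 30v + 72. Dividing through by -3 gives the monic gcd v^3 - 5v^2 + 10v - 24.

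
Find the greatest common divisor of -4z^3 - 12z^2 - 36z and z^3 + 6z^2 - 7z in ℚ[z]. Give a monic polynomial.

z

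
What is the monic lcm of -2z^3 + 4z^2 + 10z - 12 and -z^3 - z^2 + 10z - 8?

z^5 - 17z^3 + 12z^2 + 52z - 48

Repeated division with remainder:
  -2z^3 + 4z^2 + 10z - 12 = (2)(-z^3 - z^2 + 10z - 8) + (6z^2 - 10z + 4)
  -z^3 - z^2 + 10z - 8 = (-(1/6)z - 4/9)(6z^2 - 10z + 4) + ((56/9)z - 56/9)
  6z^2 - 10z + 4 = ((27/28)z - 9/14)((56/9)z - 56/9) + (0)
Last nonzero remainder: (56/9)z - 56/9. Dividing through by 56/9 gives the monic gcd z - 1.
Then lcm(f, g) = f·g / gcd(f, g); expanding and making the result monic gives the answer.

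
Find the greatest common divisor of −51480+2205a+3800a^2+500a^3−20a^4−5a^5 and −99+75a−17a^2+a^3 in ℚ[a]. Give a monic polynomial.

33−14a+a^2

Euclidean algorithm in ℚ[a]:
  −5a^5−20a^4+500a^3+3800a^2+2205a−51480 = (−5a^2−105a−910)(a^3−17a^2+75a−99) + (−4290a^2+60060a−141570)
  a^3−17a^2+75a−99 = (−(1/4290)a+1/1430)(−4290a^2+60060a−141570) + (0)
Last nonzero remainder: −4290a^2+60060a−141570. Dividing through by −4290 gives the monic gcd a^2−14a+33.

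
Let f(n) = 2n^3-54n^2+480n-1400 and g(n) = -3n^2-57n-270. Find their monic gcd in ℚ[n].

1

By polynomial division,
  2n^3-54n^2+480n-1400 = (-(2/3)n+92/3)(-3n^2-57n-270) + (2048n+6880)
  -3n^2-57n-270 = (-(3/2048)n-3003/131072)(2048n+6880) + (-460275/4096)
  2048n+6880 = (-(8388608/460275)n-5636096/92055)(-460275/4096) + (0)
The last nonzero remainder is the constant -460275/4096, so the polynomials are coprime and gcd = 1.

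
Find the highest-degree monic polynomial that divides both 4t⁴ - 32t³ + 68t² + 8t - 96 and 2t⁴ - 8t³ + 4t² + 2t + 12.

t² - 5t + 6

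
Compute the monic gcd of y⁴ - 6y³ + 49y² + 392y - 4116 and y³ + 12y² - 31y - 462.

y² + y - 42

Repeated division with remainder:
  y⁴ - 6y³ + 49y² + 392y - 4116 = (y - 18)(y³ + 12y² - 31y - 462) + (296y² + 296y - 12432)
  y³ + 12y² - 31y - 462 = ((1/296)y + 11/296)(296y² + 296y - 12432) + (0)
Last nonzero remainder: 296y² + 296y - 12432. Dividing through by 296 gives the monic gcd y² + y - 42.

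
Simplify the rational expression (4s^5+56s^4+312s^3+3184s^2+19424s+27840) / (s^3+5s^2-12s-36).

(4s^3+24s^2+72s+2320)/(s-3)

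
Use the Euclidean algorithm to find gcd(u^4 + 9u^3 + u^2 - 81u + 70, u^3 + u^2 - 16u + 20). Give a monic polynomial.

u^2 + 3u - 10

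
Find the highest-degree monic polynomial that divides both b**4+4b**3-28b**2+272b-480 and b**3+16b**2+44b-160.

By polynomial division,
  b**4+4b**3-28b**2+272b-480 = (b-12)(b**3+16b**2+44b-160) + (120b**2+960b-2400)
  b**3+16b**2+44b-160 = ((1/120)b+1/15)(120b**2+960b-2400) + (0)
Last nonzero remainder: 120b**2+960b-2400. Dividing through by 120 gives the monic gcd b**2+8b-20.

b**2+8b-20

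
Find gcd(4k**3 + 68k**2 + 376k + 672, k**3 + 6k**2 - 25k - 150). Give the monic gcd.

Apply the Euclidean algorithm:
  4k**3 + 68k**2 + 376k + 672 = (4)(k**3 + 6k**2 - 25k - 150) + (44k**2 + 476k + 1272)
  k**3 + 6k**2 - 25k - 150 = ((1/44)k - 53/484)(44k**2 + 476k + 1272) + (-(216/121)k - 1296/121)
  44k**2 + 476k + 1272 = (-(1331/54)k - 6413/54)(-(216/121)k - 1296/121) + (0)
Last nonzero remainder: -(216/121)k - 1296/121. Dividing through by -216/121 gives the monic gcd k + 6.

k + 6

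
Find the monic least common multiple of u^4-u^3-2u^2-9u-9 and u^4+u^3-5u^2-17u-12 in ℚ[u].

Euclidean algorithm in ℚ[u]:
  u^4-u^3-2u^2-9u-9 = (u^4+u^3-5u^2-17u-12) + (-2u^3+3u^2+8u+3)
  u^4+u^3-5u^2-17u-12 = (-(1/2)u-5/4)(-2u^3+3u^2+8u+3) + ((11/4)u^2-(11/2)u-33/4)
  -2u^3+3u^2+8u+3 = (-(8/11)u-4/11)((11/4)u^2-(11/2)u-33/4) + (0)
Last nonzero remainder: (11/4)u^2-(11/2)u-33/4. Dividing through by 11/4 gives the monic gcd u^2-2u-3.
Then lcm(f, g) = f·g / gcd(f, g); expanding and making the result monic gives the answer.

u^6+2u^5-u^4-19u^3-44u^2-63u-36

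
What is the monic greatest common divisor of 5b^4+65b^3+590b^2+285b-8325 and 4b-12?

Apply the Euclidean algorithm:
  5b^4+65b^3+590b^2+285b-8325 = ((5/4)b^3+20b^2+(415/2)b+2775/4)(4b-12) + (0)
Last nonzero remainder: 4b-12. Dividing through by 4 gives the monic gcd b-3.

b-3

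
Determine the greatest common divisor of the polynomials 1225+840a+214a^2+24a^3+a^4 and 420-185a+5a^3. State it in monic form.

7+a

By polynomial division,
  a^4+24a^3+214a^2+840a+1225 = ((1/5)a+24/5)(5a^3-185a+420) + (251a^2+1644a-791)
  5a^3-185a+420 = ((5/251)a-8220/63001)(251a^2+1644a-791) + ((2851200/63001)a+19958400/63001)
  251a^2+1644a-791 = ((15813251/2851200)a-7119113/2851200)((2851200/63001)a+19958400/63001) + (0)
Last nonzero remainder: (2851200/63001)a+19958400/63001. Dividing through by 2851200/63001 gives the monic gcd a+7.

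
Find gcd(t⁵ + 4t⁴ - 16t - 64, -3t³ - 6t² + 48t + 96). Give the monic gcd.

By polynomial division,
  t⁵ + 4t⁴ - 16t - 64 = (-(1/3)t² - (2/3)t - 4)(-3t³ - 6t² + 48t + 96) + (40t² + 240t + 320)
  -3t³ - 6t² + 48t + 96 = (-(3/40)t + 3/10)(40t² + 240t + 320) + (0)
Last nonzero remainder: 40t² + 240t + 320. Dividing through by 40 gives the monic gcd t² + 6t + 8.

t² + 6t + 8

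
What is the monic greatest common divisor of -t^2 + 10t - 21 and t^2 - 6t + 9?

By polynomial division,
  -t^2 + 10t - 21 = (-1)(t^2 - 6t + 9) + (4t - 12)
  t^2 - 6t + 9 = ((1/4)t - 3/4)(4t - 12) + (0)
Last nonzero remainder: 4t - 12. Dividing through by 4 gives the monic gcd t - 3.

t - 3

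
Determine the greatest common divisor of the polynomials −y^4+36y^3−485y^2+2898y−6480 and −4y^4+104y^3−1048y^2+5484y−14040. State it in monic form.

y^2−19y+90

Repeated division with remainder:
  −y^4+36y^3−485y^2+2898y−6480 = (1/4)(−4y^4+104y^3−1048y^2+5484y−14040) + (10y^3−223y^2+1527y−2970)
  −4y^4+104y^3−1048y^2+5484y−14040 = (−(2/5)y+37/25)(10y^3−223y^2+1527y−2970) + (−(2679/25)y^2+(50901/25)y−48222/5)
  10y^3−223y^2+1527y−2970 = (−(250/2679)y+275/893)(−(2679/25)y^2+(50901/25)y−48222/5) + (0)
Last nonzero remainder: −(2679/25)y^2+(50901/25)y−48222/5. Dividing through by −2679/25 gives the monic gcd y^2−19y+90.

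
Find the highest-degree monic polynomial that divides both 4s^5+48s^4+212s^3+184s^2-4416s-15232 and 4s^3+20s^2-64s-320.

s^2-16

Repeated division with remainder:
  4s^5+48s^4+212s^3+184s^2-4416s-15232 = (s^2+7s+34)(4s^3+20s^2-64s-320) + (272s^2-4352)
  4s^3+20s^2-64s-320 = ((1/68)s+5/68)(272s^2-4352) + (0)
Last nonzero remainder: 272s^2-4352. Dividing through by 272 gives the monic gcd s^2-16.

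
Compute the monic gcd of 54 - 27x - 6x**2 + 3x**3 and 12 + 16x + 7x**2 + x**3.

3 + x

By polynomial division,
  3x**3 - 6x**2 - 27x + 54 = (3)(x**3 + 7x**2 + 16x + 12) + (-27x**2 - 75x + 18)
  x**3 + 7x**2 + 16x + 12 = (-(1/27)x - 38/243)(-27x**2 - 75x + 18) + ((400/81)x + 400/27)
  -27x**2 - 75x + 18 = (-(2187/400)x + 243/200)((400/81)x + 400/27) + (0)
Last nonzero remainder: (400/81)x + 400/27. Dividing through by 400/81 gives the monic gcd x + 3.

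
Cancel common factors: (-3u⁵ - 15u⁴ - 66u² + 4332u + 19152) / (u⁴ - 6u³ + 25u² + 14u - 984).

(-3u³ - 21u² - 114u - 798)/(u² - 4u + 41)

Apply the Euclidean algorithm:
  -3u⁵ - 15u⁴ - 66u² + 4332u + 19152 = (-3u - 33)(u⁴ - 6u³ + 25u² + 14u - 984) + (-123u³ + 801u² + 1842u - 13320)
  u⁴ - 6u³ + 25u² + 14u - 984 = (-(1/123)u - 7/1681)(-123u³ + 801u² + 1842u - 13320) + ((72806/1681)u² - (145612/1681)u - 1747344/1681)
  -123u³ + 801u² + 1842u - 13320 = (-(206763/72806)u + 932955/72806)((72806/1681)u² - (145612/1681)u - 1747344/1681) + (0)
Last nonzero remainder: (72806/1681)u² - (145612/1681)u - 1747344/1681. Dividing through by 72806/1681 gives the monic gcd u² - 2u - 24.
Cancel u² - 2u - 24 from numerator and denominator to get the reduced form.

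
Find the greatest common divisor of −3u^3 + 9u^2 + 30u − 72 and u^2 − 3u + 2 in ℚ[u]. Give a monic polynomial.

u − 2

Apply the Euclidean algorithm:
  −3u^3 + 9u^2 + 30u − 72 = (−3u)(u^2 − 3u + 2) + (36u − 72)
  u^2 − 3u + 2 = ((1/36)u − 1/36)(36u − 72) + (0)
Last nonzero remainder: 36u − 72. Dividing through by 36 gives the monic gcd u − 2.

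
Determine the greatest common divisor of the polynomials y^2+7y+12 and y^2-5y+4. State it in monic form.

1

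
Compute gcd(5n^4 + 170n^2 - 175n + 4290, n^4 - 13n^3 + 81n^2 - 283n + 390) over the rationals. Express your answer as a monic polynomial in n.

Apply the Euclidean algorithm:
  5n^4 + 170n^2 - 175n + 4290 = (5)(n^4 - 13n^3 + 81n^2 - 283n + 390) + (65n^3 - 235n^2 + 1240n + 2340)
  n^4 - 13n^3 + 81n^2 - 283n + 390 = ((1/65)n - 122/845)(65n^3 - 235n^2 + 1240n + 2340) + ((4731/169)n^2 - (23655/169)n + 9462/13)
  65n^3 - 235n^2 + 1240n + 2340 = ((10985/4731)n + 5070/1577)((4731/169)n^2 - (23655/169)n + 9462/13) + (0)
Last nonzero remainder: (4731/169)n^2 - (23655/169)n + 9462/13. Dividing through by 4731/169 gives the monic gcd n^2 - 5n + 26.

n^2 - 5n + 26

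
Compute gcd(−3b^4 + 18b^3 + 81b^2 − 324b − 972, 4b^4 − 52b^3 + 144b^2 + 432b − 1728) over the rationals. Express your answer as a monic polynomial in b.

b^3 − 9b^2 + 108

Apply the Euclidean algorithm:
  −3b^4 + 18b^3 + 81b^2 − 324b − 972 = (−3/4)(4b^4 − 52b^3 + 144b^2 + 432b − 1728) + (−21b^3 + 189b^2 − 2268)
  4b^4 − 52b^3 + 144b^2 + 432b − 1728 = (−(4/21)b + 16/21)(−21b^3 + 189b^2 − 2268) + (0)
Last nonzero remainder: −21b^3 + 189b^2 − 2268. Dividing through by −21 gives the monic gcd b^3 − 9b^2 + 108.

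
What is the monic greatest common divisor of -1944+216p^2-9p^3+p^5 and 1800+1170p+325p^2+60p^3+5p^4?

Apply the Euclidean algorithm:
  p^5-9p^3+216p^2-1944 = ((1/5)p-12/5)(5p^4+60p^3+325p^2+1170p+1800) + (70p^3+762p^2+2448p+2376)
  5p^4+60p^3+325p^2+1170p+1800 = ((1/14)p+39/490)(70p^3+762p^2+2448p+2376) + ((21926/245)p^2+(197334/245)p+394668/245)
  70p^3+762p^2+2448p+2376 = ((8575/10963)p+16170/10963)((21926/245)p^2+(197334/245)p+394668/245) + (0)
Last nonzero remainder: (21926/245)p^2+(197334/245)p+394668/245. Dividing through by 21926/245 gives the monic gcd p^2+9p+18.

18+9p+p^2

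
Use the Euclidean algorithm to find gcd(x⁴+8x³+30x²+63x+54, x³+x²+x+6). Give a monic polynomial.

Euclidean algorithm in ℚ[x]:
  x⁴+8x³+30x²+63x+54 = (x+7)(x³+x²+x+6) + (22x²+50x+12)
  x³+x²+x+6 = ((1/22)x−7/121)(22x²+50x+12) + ((405/121)x+810/121)
  22x²+50x+12 = ((2662/405)x+242/135)((405/121)x+810/121) + (0)
Last nonzero remainder: (405/121)x+810/121. Dividing through by 405/121 gives the monic gcd x+2.

x+2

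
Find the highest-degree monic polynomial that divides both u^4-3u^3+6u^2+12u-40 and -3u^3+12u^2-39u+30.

u^2-3u+10

Repeated division with remainder:
  u^4-3u^3+6u^2+12u-40 = (-(1/3)u-1/3)(-3u^3+12u^2-39u+30) + (-3u^2+9u-30)
  -3u^3+12u^2-39u+30 = (u-1)(-3u^2+9u-30) + (0)
Last nonzero remainder: -3u^2+9u-30. Dividing through by -3 gives the monic gcd u^2-3u+10.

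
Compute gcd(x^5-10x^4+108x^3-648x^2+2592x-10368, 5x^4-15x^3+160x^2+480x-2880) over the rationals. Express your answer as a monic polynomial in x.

x^2-4x+48

Euclidean algorithm in ℚ[x]:
  x^5-10x^4+108x^3-648x^2+2592x-10368 = ((1/5)x-7/5)(5x^4-15x^3+160x^2+480x-2880) + (55x^3-520x^2+3840x-14400)
  5x^4-15x^3+160x^2+480x-2880 = ((1/11)x+71/121)(55x^3-520x^2+3840x-14400) + ((14040/121)x^2-(56160/121)x+673920/121)
  55x^3-520x^2+3840x-14400 = ((1331/2808)x-605/234)((14040/121)x^2-(56160/121)x+673920/121) + (0)
Last nonzero remainder: (14040/121)x^2-(56160/121)x+673920/121. Dividing through by 14040/121 gives the monic gcd x^2-4x+48.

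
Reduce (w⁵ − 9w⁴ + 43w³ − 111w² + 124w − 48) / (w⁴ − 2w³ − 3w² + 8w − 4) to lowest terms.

Repeated division with remainder:
  w⁵ − 9w⁴ + 43w³ − 111w² + 124w − 48 = (w − 7)(w⁴ − 2w³ − 3w² + 8w − 4) + (32w³ − 140w² + 184w − 76)
  w⁴ − 2w³ − 3w² + 8w − 4 = ((1/32)w + 19/256)(32w³ − 140w² + 184w − 76) + ((105/64)w² − (105/32)w + 105/64)
  32w³ − 140w² + 184w − 76 = ((2048/105)w − 4864/105)((105/64)w² − (105/32)w + 105/64) + (0)
Last nonzero remainder: (105/64)w² − (105/32)w + 105/64. Dividing through by 105/64 gives the monic gcd w² − 2w + 1.
Cancel w² − 2w + 1 from numerator and denominator to get the reduced form.

(w³ − 7w² + 28w − 48)/(w² − 4)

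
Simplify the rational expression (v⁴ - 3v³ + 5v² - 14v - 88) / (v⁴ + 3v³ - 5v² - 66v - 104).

(v² - v + 11)/(v² + 5v + 13)

By polynomial division,
  v⁴ - 3v³ + 5v² - 14v - 88 = (v⁴ + 3v³ - 5v² - 66v - 104) + (-6v³ + 10v² + 52v + 16)
  v⁴ + 3v³ - 5v² - 66v - 104 = (-(1/6)v - 7/9)(-6v³ + 10v² + 52v + 16) + ((103/9)v² - (206/9)v - 824/9)
  -6v³ + 10v² + 52v + 16 = (-(54/103)v - 18/103)((103/9)v² - (206/9)v - 824/9) + (0)
Last nonzero remainder: (103/9)v² - (206/9)v - 824/9. Dividing through by 103/9 gives the monic gcd v² - 2v - 8.
Cancel v² - 2v - 8 from numerator and denominator to get the reduced form.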